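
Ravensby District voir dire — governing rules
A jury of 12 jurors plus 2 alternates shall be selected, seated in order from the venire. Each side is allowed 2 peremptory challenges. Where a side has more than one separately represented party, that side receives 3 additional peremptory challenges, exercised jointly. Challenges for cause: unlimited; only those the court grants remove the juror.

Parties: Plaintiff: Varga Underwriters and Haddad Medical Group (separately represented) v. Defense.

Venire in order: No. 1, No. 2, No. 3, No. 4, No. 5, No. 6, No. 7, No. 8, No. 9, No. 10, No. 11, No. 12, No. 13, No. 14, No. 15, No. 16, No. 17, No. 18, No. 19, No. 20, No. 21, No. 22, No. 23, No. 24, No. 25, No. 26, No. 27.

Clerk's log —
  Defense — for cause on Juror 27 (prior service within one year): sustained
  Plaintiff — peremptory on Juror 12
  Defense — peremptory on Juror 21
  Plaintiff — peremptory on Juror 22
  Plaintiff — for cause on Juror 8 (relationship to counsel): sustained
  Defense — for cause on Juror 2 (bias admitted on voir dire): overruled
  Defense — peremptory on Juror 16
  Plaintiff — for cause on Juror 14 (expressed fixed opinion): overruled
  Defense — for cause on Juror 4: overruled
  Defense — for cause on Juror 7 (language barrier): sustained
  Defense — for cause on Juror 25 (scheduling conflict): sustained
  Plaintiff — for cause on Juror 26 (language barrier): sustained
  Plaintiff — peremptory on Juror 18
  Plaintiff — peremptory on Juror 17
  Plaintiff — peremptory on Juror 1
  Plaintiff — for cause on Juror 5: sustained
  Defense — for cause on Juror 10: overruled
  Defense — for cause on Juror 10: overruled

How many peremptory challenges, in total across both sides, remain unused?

Plaintiff allotment: 2 base + 3 multi-party = 5. Defense allotment: 2.
Plaintiff peremptories used: #12, #22, #18, #17, #1 — 5 (for-cause on #8, #14, #26, #5 don't count).
Defense peremptories used: #21, #16 — 2 (for-cause on #27, #2, #4, #7, #25, #10, #10 don't count).
Remaining: (5 − 5) + (2 − 2) = 0.

0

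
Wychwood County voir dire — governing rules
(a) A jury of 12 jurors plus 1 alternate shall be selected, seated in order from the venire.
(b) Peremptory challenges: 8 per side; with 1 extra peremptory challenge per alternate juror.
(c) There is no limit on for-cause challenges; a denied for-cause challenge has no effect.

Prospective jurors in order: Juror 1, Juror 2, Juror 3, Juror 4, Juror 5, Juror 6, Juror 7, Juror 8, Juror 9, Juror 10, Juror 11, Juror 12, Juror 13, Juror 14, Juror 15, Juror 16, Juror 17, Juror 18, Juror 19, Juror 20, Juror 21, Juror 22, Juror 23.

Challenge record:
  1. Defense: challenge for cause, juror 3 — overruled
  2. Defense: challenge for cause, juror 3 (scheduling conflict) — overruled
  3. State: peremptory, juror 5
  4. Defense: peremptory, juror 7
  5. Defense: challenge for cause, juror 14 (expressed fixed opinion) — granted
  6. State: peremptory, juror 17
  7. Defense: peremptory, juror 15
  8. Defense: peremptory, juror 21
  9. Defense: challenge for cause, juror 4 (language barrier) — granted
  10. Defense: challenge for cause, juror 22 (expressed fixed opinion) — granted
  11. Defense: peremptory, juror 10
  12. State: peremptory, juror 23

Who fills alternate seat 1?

20

Removed: #4, #5, #7, #10, #14, #15, #17, #21, #22, #23. (#3 stays — for-cause denied.)
Seating in order: seats 1–12 → #1, #2, #3, #6, #8, #9, #11, #12, #13, #16, #18, #19; alternates → #20.
So alternate 1 is #20.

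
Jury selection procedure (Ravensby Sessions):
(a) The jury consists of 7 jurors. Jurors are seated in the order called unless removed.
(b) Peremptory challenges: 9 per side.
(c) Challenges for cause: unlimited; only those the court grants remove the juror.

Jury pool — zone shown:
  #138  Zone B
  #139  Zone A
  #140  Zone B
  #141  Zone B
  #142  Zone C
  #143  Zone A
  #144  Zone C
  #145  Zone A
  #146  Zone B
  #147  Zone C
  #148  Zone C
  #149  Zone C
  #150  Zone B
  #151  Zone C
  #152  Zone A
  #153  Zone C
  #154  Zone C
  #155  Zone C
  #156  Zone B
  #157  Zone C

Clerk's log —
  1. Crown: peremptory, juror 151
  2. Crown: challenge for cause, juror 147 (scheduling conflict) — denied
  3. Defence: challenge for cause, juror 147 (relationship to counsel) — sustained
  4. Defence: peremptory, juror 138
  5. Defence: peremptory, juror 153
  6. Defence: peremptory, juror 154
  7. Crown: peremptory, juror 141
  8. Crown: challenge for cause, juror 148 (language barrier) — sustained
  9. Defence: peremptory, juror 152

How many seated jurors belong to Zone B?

2

Removed: #138, #141, #147, #148, #151, #152, #153, #154.
Seated jurors 1–7: #139, #140, #142, #143, #144, #145, #146.
Of those, in Zone B: #140, #146 → 2.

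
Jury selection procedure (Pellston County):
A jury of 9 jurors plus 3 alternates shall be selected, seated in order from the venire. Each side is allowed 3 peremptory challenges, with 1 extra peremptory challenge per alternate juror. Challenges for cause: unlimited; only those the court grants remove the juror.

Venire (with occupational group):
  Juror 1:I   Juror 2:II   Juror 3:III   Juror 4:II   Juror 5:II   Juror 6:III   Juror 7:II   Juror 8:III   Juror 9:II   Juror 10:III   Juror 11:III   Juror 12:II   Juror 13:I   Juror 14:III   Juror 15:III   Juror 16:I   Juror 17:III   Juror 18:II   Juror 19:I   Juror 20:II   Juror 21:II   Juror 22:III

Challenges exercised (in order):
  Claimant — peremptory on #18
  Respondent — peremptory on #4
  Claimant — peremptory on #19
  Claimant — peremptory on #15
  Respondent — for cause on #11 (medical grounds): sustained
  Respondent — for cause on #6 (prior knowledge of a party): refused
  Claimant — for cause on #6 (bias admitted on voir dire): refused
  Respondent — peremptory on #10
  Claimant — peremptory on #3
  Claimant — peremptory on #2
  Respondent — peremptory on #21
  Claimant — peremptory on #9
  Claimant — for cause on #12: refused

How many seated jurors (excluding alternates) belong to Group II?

Removed: #2, #3, #4, #9, #10, #11, #15, #18, #19, #21.
Seated jurors 1–9: #1, #5, #6, #7, #8, #12, #13, #14, #16 (alternates #17, #20, #22 not counted).
Of those, in Group II: #5, #7, #12 → 3.

3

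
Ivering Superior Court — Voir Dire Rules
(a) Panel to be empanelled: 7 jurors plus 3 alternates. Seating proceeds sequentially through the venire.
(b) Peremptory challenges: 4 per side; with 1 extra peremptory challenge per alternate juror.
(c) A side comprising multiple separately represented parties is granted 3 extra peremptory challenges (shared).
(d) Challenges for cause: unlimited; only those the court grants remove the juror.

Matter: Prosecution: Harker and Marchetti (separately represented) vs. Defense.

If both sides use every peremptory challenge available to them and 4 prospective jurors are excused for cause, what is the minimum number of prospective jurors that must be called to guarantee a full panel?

Seats to fill: 7 + 3 alternates = 10.
Peremptories — Prosecution: 4 + 1×3 + 3 = 10; Defense: 4 + 1×3 = 7; total 17.
For-cause removals: 4.
Minimum venire: 10 + 17 + 4 = 31.

31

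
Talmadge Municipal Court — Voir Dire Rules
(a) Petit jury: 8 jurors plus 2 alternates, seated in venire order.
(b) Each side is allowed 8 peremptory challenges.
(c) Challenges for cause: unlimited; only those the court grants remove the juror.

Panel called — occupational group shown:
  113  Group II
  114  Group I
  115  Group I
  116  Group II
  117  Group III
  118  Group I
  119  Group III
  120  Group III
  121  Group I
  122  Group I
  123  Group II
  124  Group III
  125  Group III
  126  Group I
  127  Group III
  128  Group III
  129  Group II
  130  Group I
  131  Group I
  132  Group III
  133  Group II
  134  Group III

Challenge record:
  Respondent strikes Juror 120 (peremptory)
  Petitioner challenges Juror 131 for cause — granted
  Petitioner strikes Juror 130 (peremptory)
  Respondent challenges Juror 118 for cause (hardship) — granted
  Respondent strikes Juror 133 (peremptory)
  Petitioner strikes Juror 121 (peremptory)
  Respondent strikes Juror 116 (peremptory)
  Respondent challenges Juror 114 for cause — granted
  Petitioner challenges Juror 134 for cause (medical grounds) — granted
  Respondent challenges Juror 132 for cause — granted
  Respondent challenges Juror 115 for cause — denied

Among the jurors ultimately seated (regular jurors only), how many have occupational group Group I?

2

Removed: #114, #116, #118, #120, #121, #130, #131, #132, #133, #134.
Seated jurors 1–8: #113, #115, #117, #119, #122, #123, #124, #125 (alternates #126, #127 not counted).
Of those, in Group I: #115, #122 → 2.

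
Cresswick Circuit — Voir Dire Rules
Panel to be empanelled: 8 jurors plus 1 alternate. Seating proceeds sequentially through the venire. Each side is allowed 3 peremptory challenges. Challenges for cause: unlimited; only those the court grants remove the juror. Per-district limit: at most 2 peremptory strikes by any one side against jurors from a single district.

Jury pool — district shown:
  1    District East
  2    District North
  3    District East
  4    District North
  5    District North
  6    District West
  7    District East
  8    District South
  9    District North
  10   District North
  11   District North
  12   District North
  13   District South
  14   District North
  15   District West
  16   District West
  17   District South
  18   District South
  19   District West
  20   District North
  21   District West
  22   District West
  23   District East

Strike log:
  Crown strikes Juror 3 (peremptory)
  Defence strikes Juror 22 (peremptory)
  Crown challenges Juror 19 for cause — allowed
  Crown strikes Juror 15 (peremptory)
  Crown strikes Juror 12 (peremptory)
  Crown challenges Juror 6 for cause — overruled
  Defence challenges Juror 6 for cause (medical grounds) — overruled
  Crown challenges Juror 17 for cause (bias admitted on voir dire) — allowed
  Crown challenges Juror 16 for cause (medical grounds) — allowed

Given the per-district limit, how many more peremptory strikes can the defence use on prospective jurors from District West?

1

Defence peremptories so far: #22 — 1 of 3 used, 2 left overall.
Against District West: #22 — 1 used; per-district cap 2 leaves 1.
Binding limit: min(2, 1) = 1.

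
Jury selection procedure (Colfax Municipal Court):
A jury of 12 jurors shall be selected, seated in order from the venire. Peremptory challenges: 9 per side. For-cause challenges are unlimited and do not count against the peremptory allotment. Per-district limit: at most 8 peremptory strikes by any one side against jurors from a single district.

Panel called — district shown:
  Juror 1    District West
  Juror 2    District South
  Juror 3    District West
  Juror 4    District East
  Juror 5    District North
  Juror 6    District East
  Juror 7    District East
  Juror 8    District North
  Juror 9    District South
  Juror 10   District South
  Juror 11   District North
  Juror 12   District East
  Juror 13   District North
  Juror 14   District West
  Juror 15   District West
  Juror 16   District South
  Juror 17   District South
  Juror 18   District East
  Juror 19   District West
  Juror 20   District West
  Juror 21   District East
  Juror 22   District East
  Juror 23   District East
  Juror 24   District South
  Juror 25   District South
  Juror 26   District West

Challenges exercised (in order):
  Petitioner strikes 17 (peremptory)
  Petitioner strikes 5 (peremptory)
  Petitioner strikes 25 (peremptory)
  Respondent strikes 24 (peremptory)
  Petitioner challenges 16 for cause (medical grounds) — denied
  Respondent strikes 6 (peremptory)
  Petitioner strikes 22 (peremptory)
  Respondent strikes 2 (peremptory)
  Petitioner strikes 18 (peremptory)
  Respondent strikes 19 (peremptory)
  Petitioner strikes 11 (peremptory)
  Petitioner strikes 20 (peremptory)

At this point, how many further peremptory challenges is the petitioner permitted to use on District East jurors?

2

Petitioner peremptories so far: #17, #5, #25, #22, #18, #11, #20 — 7 of 9 used, 2 left overall.
Against District East: #22, #18 — 2 used; per-district cap 8 leaves 6.
Binding limit: min(2, 6) = 2.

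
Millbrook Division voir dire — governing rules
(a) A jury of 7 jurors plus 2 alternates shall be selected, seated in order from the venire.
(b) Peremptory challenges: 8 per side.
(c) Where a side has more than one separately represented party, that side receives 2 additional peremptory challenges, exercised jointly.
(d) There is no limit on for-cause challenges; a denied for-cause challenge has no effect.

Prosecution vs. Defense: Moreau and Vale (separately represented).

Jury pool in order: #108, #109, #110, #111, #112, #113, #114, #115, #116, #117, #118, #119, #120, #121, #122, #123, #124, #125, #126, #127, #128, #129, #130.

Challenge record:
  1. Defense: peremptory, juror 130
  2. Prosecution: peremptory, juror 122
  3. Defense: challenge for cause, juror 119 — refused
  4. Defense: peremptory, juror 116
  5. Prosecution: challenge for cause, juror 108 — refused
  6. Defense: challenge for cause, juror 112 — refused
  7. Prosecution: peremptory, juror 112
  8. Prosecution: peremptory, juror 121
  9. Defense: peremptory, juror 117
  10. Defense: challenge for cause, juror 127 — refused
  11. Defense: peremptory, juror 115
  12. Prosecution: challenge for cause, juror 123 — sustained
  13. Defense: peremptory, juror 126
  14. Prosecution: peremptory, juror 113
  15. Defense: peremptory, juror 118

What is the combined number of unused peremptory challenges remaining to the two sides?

Prosecution allotment: 8. Defense allotment: 8 base + 2 multi-party = 10.
Prosecution peremptories used: #122, #112, #121, #113 — 4 (for-cause on #108, #123 don't count).
Defense peremptories used: #130, #116, #117, #115, #126, #118 — 6 (for-cause on #119, #112, #127 don't count).
Remaining: (8 − 4) + (10 − 6) = 8.

8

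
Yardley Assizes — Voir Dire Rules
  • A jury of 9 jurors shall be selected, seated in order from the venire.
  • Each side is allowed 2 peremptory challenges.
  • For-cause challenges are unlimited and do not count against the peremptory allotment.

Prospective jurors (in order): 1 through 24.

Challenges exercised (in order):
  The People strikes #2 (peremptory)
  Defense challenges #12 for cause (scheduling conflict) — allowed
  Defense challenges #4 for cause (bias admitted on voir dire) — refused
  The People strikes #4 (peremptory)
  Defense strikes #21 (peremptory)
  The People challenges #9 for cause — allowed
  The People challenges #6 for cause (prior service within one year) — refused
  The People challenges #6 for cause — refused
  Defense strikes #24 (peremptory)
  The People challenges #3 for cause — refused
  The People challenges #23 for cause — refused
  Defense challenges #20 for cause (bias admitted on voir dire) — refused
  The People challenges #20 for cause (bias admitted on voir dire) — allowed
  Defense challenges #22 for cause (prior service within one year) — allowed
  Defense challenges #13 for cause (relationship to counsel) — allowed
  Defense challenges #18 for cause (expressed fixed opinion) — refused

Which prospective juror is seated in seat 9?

14

Removed: #2, #4, #9, #12, #13, #20, #21, #22, #24. (#3, #6, #18, #23 stay — for-cause denied.)
Seating in order: seats 1–9 → #1, #3, #5, #6, #7, #8, #10, #11, #14.
So seat 9 is #14.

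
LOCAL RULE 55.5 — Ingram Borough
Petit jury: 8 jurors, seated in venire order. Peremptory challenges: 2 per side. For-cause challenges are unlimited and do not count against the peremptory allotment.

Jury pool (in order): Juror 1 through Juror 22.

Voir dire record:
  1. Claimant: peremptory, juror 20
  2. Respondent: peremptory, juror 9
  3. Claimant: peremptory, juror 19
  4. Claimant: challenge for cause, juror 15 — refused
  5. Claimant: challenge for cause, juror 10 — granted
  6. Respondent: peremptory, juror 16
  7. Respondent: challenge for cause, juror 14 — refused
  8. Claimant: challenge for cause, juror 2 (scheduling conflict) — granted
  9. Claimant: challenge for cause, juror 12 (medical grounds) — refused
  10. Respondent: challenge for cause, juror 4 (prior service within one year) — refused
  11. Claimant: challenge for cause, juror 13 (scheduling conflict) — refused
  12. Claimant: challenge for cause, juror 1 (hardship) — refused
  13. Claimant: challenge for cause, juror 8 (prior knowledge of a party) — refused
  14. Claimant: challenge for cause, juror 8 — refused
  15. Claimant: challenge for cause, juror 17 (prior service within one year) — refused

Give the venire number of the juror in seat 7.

8

Removed: #2, #9, #10, #16, #19, #20. (#1, #4, #8, #12, #13, #14, #15, #17 stay — for-cause denied.)
Filling seats in venire order through position 7: #1, #3, #4, #5, #6, #7, #8.
So seat 7 is #8.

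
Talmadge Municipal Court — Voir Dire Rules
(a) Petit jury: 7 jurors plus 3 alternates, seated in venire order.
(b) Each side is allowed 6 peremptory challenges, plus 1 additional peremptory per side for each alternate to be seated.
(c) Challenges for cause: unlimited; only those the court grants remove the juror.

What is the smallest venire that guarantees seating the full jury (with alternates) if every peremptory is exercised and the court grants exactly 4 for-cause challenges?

Seats to fill: 7 + 3 alternates = 10.
Peremptories: 6 + 1×3 = 9 per side × 2 sides = 18.
For-cause removals: 4.
Minimum venire: 10 + 18 + 4 = 32.

32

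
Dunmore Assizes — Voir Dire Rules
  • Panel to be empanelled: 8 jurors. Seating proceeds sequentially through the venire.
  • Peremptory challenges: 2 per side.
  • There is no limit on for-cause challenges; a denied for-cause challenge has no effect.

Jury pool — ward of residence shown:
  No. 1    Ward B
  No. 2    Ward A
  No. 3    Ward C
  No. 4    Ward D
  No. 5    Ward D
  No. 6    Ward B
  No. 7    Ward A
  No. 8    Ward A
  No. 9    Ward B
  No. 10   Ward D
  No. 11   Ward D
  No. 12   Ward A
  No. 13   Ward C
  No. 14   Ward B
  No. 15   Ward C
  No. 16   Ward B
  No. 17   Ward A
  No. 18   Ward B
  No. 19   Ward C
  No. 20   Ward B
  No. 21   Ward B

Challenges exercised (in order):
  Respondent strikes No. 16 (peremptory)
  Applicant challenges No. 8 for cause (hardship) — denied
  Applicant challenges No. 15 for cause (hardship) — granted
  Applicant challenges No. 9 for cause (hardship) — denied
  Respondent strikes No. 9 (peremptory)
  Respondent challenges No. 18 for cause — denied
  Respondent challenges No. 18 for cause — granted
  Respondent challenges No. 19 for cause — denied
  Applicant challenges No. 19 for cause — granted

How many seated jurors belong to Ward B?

2

Removed: #9, #15, #16, #18, #19.
Seated jurors 1–8: #1, #2, #3, #4, #5, #6, #7, #8.
Of those, in Ward B: #1, #6 → 2.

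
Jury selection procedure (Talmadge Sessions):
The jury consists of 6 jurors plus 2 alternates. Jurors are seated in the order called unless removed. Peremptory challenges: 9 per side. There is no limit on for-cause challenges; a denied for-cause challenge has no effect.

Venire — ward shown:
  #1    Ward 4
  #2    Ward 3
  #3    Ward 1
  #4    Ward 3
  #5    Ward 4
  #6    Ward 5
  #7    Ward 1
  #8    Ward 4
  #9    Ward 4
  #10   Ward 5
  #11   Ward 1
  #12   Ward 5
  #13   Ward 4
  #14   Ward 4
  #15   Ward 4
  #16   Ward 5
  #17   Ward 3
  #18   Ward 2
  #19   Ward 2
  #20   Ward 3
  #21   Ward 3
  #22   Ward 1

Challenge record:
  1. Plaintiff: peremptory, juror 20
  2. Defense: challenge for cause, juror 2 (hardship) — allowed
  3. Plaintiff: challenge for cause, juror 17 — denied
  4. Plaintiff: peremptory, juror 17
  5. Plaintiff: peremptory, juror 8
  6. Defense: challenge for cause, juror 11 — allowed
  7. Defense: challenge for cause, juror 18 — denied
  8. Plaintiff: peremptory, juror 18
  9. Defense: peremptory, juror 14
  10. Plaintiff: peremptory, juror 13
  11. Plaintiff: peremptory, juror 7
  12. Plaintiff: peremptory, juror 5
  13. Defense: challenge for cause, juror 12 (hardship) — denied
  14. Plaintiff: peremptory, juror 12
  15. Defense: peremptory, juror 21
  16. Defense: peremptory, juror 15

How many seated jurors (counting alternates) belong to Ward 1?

Removed: #2, #5, #7, #8, #11, #12, #13, #14, #15, #17, #18, #20, #21.
Seated (8 incl. alternates): #1, #3, #4, #6, #9, #10, #16, #19.
Of those, in Ward 1: #3 → 1.

1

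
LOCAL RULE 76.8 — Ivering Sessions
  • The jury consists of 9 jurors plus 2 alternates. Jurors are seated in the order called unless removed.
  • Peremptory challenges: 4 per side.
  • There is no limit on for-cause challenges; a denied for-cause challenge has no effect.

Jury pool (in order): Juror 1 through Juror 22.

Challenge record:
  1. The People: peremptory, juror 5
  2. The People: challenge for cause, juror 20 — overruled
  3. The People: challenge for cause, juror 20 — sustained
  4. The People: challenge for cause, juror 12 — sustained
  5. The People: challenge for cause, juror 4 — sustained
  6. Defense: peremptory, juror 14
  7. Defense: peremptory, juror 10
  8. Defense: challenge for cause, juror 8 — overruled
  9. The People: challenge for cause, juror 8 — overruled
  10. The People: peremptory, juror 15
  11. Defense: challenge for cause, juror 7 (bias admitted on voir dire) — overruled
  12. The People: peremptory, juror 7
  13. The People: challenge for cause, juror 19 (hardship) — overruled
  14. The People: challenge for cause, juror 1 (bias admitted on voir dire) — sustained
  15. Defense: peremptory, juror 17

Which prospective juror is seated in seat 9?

18

Removed: #1, #4, #5, #7, #10, #12, #14, #15, #17, #20. (#8, #19 stay — for-cause denied.)
Seating in order: seats 1–9 → #2, #3, #6, #8, #9, #11, #13, #16, #18; alternates → #19, #21.
So seat 9 is #18.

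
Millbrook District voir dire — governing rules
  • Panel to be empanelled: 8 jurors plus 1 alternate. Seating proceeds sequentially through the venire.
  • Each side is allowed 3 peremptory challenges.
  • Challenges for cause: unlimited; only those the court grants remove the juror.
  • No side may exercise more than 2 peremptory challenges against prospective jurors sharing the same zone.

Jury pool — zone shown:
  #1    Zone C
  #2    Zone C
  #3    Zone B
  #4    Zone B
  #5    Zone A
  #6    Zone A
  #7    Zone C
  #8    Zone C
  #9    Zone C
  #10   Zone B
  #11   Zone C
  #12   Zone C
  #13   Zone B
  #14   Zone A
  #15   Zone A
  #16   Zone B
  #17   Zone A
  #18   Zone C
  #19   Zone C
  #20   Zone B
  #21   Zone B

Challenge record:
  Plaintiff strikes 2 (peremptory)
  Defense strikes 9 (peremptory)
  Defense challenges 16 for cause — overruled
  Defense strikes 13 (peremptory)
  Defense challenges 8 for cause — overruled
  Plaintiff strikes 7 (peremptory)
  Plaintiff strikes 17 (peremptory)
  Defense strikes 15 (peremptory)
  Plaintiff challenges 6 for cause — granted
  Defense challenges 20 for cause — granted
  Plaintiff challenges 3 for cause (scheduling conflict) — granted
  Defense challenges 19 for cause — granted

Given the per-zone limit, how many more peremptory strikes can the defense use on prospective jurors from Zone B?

Defense peremptories so far: #9, #13, #15 — 3 of 3 used, 0 left overall.
Against Zone B: #13 — 1 used; per-zone cap 2 leaves 1.
Binding limit: min(0, 1) = 0.

0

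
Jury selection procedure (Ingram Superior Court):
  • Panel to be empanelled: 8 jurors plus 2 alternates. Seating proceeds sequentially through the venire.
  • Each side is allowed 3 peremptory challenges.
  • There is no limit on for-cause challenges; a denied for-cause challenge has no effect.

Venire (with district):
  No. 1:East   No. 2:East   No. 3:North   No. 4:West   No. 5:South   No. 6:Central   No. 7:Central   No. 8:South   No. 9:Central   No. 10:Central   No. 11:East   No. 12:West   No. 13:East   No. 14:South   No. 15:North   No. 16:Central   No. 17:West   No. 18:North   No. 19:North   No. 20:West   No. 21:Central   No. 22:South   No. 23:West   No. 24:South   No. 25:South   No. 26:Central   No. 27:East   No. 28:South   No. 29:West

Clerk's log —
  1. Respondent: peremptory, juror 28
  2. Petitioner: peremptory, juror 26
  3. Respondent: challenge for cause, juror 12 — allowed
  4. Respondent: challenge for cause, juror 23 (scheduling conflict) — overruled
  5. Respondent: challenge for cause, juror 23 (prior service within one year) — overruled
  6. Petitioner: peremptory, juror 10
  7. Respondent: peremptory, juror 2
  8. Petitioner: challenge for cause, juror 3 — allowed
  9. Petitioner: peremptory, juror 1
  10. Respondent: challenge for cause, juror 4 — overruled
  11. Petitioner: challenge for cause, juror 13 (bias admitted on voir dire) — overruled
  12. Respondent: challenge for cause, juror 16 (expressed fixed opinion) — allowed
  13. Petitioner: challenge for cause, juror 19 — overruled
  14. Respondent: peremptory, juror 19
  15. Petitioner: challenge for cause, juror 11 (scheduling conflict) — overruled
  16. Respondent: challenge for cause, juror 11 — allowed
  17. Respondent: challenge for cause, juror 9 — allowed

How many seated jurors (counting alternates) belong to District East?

1

Removed: #1, #2, #3, #9, #10, #11, #12, #16, #19, #26, #28.
Seated (10 incl. alternates): #4, #5, #6, #7, #8, #13, #14, #15, #17, #18.
Of those, in District East: #13 → 1.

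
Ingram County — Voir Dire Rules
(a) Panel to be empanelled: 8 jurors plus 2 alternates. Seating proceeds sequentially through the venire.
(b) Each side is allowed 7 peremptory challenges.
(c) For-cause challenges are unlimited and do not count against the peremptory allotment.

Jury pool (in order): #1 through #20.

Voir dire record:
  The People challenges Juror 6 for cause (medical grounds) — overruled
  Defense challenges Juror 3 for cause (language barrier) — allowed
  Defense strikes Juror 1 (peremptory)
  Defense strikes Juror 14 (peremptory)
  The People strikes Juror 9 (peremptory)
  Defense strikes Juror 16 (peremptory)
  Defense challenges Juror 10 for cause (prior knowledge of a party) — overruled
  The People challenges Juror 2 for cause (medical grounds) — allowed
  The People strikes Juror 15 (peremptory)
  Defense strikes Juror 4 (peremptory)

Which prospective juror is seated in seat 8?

Removed: #1, #2, #3, #4, #9, #14, #15, #16. (#6, #10 stay — for-cause denied.)
Seating in order: seats 1–8 → #5, #6, #7, #8, #10, #11, #12, #13; alternates → #17, #18.
So seat 8 is #13.

13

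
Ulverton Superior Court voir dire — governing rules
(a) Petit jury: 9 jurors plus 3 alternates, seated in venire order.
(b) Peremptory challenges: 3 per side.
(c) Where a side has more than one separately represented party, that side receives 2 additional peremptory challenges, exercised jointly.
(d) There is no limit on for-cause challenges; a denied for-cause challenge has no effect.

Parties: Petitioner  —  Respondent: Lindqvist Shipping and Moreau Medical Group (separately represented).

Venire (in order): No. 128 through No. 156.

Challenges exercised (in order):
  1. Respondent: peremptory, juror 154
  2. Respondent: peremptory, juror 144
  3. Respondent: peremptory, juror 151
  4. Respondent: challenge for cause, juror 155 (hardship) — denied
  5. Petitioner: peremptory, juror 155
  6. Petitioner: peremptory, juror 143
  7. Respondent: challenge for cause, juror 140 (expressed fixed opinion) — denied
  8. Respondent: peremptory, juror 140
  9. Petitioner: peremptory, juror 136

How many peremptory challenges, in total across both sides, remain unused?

1

Petitioner allotment: 3. Respondent allotment: 3 base + 2 multi-party = 5.
Petitioner peremptories used: #155, #143, #136 — 3.
Respondent peremptories used: #154, #144, #151, #140 — 4 (for-cause on #155, #140 don't count).
Remaining: (3 − 3) + (5 − 4) = 1.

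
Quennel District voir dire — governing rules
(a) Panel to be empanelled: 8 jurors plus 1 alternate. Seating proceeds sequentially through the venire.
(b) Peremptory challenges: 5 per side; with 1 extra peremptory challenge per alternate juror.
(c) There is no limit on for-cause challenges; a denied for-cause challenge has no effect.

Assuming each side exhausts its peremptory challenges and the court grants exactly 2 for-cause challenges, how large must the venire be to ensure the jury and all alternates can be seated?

Seats to fill: 8 + 1 alternates = 9.
Peremptories: 5 + 1×1 = 6 per side × 2 sides = 12.
For-cause removals: 2.
Minimum venire: 9 + 12 + 2 = 23.

23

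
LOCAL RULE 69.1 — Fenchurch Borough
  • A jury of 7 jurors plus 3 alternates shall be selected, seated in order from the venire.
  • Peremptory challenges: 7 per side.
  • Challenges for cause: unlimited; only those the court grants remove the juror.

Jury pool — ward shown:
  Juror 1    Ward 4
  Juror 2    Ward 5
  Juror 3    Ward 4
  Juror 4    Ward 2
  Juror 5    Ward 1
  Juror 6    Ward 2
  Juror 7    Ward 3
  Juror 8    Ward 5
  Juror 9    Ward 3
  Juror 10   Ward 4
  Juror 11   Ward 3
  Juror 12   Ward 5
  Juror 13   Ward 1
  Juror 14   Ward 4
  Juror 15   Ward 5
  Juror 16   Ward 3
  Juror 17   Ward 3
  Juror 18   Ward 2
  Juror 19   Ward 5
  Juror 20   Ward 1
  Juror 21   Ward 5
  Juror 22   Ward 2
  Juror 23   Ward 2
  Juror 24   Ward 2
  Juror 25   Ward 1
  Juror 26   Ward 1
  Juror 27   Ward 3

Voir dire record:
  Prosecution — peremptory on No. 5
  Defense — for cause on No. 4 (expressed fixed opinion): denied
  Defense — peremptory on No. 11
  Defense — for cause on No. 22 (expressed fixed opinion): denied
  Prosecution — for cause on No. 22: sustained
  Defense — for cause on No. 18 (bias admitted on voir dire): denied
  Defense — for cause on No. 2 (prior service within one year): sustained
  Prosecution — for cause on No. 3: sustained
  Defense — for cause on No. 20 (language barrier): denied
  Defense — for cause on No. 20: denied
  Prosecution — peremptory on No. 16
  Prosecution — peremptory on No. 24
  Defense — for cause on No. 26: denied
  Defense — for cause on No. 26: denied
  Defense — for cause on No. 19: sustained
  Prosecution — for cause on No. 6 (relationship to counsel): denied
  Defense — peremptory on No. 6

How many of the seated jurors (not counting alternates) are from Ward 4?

Removed: #2, #3, #5, #6, #11, #16, #19, #22, #24.
Seated jurors 1–7: #1, #4, #7, #8, #9, #10, #12 (alternates #13, #14, #15 not counted).
Of those, in Ward 4: #1, #10 → 2.

2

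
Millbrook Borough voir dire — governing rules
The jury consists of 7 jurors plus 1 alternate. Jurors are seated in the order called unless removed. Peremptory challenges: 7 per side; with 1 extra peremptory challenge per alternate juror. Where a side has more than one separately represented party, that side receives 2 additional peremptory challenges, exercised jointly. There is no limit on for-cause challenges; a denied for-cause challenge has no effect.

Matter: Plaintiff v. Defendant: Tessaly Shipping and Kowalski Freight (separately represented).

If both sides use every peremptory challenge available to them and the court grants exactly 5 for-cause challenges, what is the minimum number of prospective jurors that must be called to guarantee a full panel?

Seats to fill: 7 + 1 alternates = 8.
Peremptories — Plaintiff: 7 + 1×1 = 8; Defendant: 7 + 1×1 + 2 = 10; total 18.
For-cause removals: 5.
Minimum venire: 8 + 18 + 5 = 31.

31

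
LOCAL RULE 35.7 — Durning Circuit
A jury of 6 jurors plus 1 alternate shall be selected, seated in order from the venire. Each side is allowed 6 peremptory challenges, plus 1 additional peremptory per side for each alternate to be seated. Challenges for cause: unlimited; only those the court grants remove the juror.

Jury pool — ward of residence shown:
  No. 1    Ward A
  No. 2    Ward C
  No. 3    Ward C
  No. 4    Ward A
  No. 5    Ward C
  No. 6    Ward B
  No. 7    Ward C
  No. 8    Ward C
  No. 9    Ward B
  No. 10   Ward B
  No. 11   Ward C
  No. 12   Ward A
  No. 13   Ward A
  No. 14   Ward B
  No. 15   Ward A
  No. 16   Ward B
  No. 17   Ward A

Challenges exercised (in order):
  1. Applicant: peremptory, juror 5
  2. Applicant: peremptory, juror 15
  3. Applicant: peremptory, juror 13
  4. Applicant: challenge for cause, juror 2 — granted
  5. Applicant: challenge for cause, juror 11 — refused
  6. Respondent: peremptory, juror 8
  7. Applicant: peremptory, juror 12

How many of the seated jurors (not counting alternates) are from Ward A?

2

Removed: #2, #5, #8, #12, #13, #15.
Seated jurors 1–6: #1, #3, #4, #6, #7, #9 (alternates #10 not counted).
Of those, in Ward A: #1, #4 → 2.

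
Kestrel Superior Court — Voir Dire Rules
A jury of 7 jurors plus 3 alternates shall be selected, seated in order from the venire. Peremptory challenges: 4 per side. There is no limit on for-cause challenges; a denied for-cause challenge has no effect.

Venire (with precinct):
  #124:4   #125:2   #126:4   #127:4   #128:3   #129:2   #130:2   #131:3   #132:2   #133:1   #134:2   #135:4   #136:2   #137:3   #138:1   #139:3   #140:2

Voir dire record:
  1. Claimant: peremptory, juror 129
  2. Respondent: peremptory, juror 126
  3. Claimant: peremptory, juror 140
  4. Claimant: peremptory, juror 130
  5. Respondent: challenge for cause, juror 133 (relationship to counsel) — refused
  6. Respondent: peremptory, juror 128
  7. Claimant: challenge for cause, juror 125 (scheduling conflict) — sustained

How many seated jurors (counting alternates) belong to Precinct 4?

3

Removed: #125, #126, #128, #129, #130, #140.
Seated (10 incl. alternates): #124, #127, #131, #132, #133, #134, #135, #136, #137, #138.
Of those, in Precinct 4: #124, #127, #135 → 3.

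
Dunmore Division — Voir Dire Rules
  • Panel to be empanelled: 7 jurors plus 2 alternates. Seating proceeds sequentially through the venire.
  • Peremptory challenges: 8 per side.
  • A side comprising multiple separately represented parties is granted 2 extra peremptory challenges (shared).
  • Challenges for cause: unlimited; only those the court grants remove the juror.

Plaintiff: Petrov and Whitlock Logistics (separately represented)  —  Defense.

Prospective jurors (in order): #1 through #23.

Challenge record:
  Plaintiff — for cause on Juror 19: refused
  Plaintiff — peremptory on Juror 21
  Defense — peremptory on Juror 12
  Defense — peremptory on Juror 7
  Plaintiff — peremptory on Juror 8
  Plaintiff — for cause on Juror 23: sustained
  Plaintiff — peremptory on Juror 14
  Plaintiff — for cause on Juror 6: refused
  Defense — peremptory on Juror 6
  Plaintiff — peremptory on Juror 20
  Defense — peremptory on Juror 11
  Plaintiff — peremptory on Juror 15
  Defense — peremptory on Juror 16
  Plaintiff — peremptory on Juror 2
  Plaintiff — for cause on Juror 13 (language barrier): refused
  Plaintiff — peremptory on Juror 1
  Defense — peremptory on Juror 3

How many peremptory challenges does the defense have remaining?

2

Defense allotment: 8.
Defense peremptories used: #12, #7, #6, #11, #16, #3 — 6.
Remaining: 8 − 6 = 2.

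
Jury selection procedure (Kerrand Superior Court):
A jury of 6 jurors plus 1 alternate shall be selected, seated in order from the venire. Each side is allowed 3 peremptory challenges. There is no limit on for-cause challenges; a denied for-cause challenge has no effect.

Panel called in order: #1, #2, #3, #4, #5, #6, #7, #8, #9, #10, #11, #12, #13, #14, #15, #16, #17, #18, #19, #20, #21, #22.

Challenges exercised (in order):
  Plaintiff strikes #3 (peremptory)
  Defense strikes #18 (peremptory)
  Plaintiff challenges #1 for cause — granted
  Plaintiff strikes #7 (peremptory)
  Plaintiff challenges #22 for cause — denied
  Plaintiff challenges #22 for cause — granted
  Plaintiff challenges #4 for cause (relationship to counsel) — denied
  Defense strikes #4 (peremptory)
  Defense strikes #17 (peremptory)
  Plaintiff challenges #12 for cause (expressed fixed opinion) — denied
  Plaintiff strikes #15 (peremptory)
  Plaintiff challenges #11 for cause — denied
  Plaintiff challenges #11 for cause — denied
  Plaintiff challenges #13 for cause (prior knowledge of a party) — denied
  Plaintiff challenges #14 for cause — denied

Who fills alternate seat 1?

11

Removed: #1, #3, #4, #7, #15, #17, #18, #22. (#11, #12, #13, #14 stay — for-cause denied.)
Seating in order: seats 1–6 → #2, #5, #6, #8, #9, #10; alternates → #11.
So alternate 1 is #11.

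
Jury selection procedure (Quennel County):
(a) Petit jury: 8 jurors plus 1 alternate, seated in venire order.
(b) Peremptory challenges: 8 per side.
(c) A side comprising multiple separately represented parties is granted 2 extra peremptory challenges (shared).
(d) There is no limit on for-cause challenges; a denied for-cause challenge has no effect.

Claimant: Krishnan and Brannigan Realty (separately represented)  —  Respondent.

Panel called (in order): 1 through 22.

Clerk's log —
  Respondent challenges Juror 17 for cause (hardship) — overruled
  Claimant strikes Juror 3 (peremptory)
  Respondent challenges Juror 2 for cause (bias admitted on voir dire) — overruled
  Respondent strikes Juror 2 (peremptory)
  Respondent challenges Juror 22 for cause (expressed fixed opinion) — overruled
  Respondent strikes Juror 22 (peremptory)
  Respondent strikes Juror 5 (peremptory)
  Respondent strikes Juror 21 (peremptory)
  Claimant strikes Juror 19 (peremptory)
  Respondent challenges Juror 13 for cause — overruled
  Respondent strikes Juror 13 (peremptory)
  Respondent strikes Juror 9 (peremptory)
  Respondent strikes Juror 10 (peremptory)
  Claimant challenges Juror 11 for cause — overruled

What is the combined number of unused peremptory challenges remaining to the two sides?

9

Claimant allotment: 8 base + 2 multi-party = 10. Respondent allotment: 8.
Claimant peremptories used: #3, #19 — 2 (the for-cause on #11 doesn't count).
Respondent peremptories used: #2, #22, #5, #21, #13, #9, #10 — 7 (for-cause on #17, #2, #22, #13 don't count).
Remaining: (10 − 2) + (8 − 7) = 9.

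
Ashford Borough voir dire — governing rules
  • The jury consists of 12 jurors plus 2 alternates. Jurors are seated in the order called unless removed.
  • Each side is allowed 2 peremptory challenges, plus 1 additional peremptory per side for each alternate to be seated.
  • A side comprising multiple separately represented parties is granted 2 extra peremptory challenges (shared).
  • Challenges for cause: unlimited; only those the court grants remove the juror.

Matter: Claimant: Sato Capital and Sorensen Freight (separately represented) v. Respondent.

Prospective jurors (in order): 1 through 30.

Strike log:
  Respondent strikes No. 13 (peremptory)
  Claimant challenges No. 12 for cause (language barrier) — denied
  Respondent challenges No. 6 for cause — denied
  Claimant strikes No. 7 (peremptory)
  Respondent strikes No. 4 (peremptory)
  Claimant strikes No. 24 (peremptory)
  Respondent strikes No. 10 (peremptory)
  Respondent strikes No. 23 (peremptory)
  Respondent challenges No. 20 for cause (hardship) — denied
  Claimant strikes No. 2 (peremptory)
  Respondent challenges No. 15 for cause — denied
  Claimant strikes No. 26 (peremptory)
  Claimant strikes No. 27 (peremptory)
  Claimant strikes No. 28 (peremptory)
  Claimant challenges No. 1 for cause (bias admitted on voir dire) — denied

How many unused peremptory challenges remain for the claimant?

Claimant allotment: 2 base + 1 × 2 alternates + 2 multi-party = 6.
Claimant peremptories used: #7, #24, #2, #26, #27, #28 — 6 (for-cause on #12, #1 don't count).
Remaining: 6 − 6 = 0.

0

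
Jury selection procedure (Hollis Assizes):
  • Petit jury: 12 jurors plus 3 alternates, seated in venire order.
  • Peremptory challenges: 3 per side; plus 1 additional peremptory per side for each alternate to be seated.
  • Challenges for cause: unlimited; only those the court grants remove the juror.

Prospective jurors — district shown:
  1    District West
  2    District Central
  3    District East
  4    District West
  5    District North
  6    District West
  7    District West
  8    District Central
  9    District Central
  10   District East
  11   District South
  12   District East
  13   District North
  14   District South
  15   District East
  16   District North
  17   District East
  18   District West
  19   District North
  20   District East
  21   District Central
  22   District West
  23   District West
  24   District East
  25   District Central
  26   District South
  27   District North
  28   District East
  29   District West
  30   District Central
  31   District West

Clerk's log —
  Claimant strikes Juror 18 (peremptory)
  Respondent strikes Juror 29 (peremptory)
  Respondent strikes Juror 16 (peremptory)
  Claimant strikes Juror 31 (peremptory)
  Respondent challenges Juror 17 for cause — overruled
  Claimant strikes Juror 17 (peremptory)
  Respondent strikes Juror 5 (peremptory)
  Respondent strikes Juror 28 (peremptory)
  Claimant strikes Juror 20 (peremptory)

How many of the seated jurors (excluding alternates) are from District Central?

3

Removed: #5, #16, #17, #18, #20, #28, #29, #31.
Seated jurors 1–12: #1, #2, #3, #4, #6, #7, #8, #9, #10, #11, #12, #13 (alternates #14, #15, #19 not counted).
Of those, in District Central: #2, #8, #9 → 3.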